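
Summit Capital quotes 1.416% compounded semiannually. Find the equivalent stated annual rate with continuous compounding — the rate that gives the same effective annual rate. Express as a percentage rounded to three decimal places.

EAR = (1 + 0.01416/2)^2 − 1 = 0.014210.
Equivalent continuous rate: r = ln(1 + 0.014210) = 0.014110 = 1.411%.

1.411%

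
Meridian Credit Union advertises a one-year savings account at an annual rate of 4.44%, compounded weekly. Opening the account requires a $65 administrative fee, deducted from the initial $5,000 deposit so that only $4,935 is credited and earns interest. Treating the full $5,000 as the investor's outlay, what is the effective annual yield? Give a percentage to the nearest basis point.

3.18%

Value after one year: 4,935 × (1 + 0.0444/52)^52 = 4,935 × 1.045381 = $5,158.95.
Effective yield on the $5,000 outlay: 5,158.95 / 5,000 − 1 = 0.031791 = 3.18%.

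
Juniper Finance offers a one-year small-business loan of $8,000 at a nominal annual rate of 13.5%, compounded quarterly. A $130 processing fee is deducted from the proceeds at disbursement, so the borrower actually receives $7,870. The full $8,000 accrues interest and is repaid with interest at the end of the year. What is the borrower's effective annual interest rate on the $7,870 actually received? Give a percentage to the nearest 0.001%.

16.085%

Amount owed after one year: 8,000 × (1 + 0.135/4)^4 = 8,000 × 1.141989 = $9,135.92.
Effective rate on net proceeds: 9,135.92 / 7,870 − 1 = 0.160853 = 16.085%.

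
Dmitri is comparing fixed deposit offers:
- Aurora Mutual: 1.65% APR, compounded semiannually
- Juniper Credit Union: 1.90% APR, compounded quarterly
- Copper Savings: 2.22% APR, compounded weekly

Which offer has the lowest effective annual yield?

Aurora Mutual

Aurora Mutual: (1 + 0.0165/2)^2 − 1 = 1.657%
Juniper Credit Union: (1 + 0.0190/4)^4 − 1 = 1.914%
Copper Savings: (1 + 0.0222/52)^52 − 1 = 2.244%
The lowest effective annual rate is Aurora Mutual at 1.657%.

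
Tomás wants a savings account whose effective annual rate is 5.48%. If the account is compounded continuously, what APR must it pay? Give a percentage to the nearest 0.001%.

5.335%

Continuous: nominal r satisfies e^r − 1 = 0.0548.
r = ln(1 + 0.0548) = ln(1.0548) = 0.053351 = 5.335%.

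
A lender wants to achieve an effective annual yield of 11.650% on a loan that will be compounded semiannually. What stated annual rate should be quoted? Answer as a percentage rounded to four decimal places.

(1 + r/2)^2 − 1 = 0.11650, so 1 + r/2 = 1.11650^(1/2).
r/2 = 0.056646, so r = 0.113291 = 11.3291%.

11.3291%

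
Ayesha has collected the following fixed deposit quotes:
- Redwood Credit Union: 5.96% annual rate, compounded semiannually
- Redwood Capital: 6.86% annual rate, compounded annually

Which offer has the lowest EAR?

Redwood Credit Union

Redwood Credit Union: (1 + 0.0596/2)^2 − 1 = 6.049%
Redwood Capital: compounded annually, EAR = 6.860%
The lowest effective annual rate is Redwood Credit Union at 6.049%.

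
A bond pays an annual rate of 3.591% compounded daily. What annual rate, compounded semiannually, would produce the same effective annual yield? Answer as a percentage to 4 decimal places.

EAR = (1 + 0.03591/365)^365 − 1 = 0.036561.
Solve (1 + r/2)^2 = 1.036561: r/2 = 1.036561^(1/2) − 1 = 0.018116, so r = 0.036233 = 3.6233%.

3.6233%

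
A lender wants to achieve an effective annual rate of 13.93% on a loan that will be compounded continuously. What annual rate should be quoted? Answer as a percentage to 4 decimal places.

13.0414%

Continuous: nominal r satisfies e^r − 1 = 0.1393.
r = ln(1 + 0.1393) = ln(1.1393) = 0.130414 = 13.0414%.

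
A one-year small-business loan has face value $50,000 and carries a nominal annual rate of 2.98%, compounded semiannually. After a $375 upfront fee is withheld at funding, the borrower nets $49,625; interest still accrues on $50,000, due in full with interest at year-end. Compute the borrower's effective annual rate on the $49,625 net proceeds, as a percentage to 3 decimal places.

Amount owed after one year: 50,000 × (1 + 0.0298/2)^2 = 50,000 × 1.030022 = $51,501.10.
Effective rate on net proceeds: 51,501.10 / 49,625 − 1 = 0.037806 = 3.781%.

3.781%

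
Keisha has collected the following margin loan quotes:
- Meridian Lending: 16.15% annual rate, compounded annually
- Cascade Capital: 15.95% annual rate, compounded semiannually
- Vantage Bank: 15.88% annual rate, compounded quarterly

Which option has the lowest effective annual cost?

Meridian Lending

Meridian Lending: compounded annually, EAR = 16.150%
Cascade Capital: (1 + 0.1595/2)^2 − 1 = 16.586%
Vantage Bank: (1 + 0.1588/4)^4 − 1 = 16.851%
The lowest effective annual rate is Meridian Lending at 16.150%.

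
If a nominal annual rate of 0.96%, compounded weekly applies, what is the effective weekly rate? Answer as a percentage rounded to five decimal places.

With a nominal annual rate compounded weekly, the periodic rate is the nominal rate divided by 52.
i = 0.0096 / 52 = 0.0001846 = 0.01846%.

0.01846%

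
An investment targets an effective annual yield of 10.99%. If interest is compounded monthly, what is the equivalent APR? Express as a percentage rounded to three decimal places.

10.472%

(1 + r/12)^12 − 1 = 0.1099, so 1 + r/12 = 1.1099^(1/12).
r/12 = 0.008727, so r = 0.104724 = 10.472%.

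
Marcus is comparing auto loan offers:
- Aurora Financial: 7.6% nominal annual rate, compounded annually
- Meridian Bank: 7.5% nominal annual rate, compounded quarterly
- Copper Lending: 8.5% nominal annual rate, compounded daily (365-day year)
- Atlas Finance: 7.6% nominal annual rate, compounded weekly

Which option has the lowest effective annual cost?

Aurora Financial

Aurora Financial: compounded annually, EAR = 7.600%
Meridian Bank: (1 + 0.075/4)^4 − 1 = 7.714%
Copper Lending: (1 + 0.085/365)^365 − 1 = 8.871%
Atlas Finance: (1 + 0.076/52)^52 − 1 = 7.890%
The lowest effective annual rate is Aurora Financial at 7.600%.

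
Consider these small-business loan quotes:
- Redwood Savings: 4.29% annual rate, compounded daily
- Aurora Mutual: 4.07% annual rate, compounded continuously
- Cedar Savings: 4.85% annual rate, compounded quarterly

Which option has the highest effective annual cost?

Cedar Savings

Redwood Savings: (1 + 0.0429/365)^365 − 1 = 4.383%
Aurora Mutual: e^0.0407 − 1 = 4.154%
Cedar Savings: (1 + 0.0485/4)^4 − 1 = 4.939%
The highest effective annual rate is Cedar Savings at 4.939%.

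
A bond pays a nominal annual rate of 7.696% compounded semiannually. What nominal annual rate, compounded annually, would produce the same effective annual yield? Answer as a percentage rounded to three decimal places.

EAR = (1 + 0.07696/2)^2 − 1 = 0.078441.
Compounded annually, the equivalent nominal rate is the EAR itself: 7.844%.

7.844%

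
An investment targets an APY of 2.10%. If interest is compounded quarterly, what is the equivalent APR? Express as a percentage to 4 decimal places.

2.0837%

(1 + r/4)^4 − 1 = 0.0210, so 1 + r/4 = 1.0210^(1/4).
r/4 = 0.005209, so r = 0.020837 = 2.0837%.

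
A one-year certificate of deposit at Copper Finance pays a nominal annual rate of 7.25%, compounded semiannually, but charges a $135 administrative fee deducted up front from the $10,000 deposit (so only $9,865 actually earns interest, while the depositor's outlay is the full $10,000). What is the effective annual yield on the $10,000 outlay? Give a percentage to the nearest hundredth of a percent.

5.93%

Value after one year: 9,865 × (1 + 0.0725/2)^2 = 9,865 × 1.073814 = $10,593.18.
Effective yield on the $10,000 outlay: 10,593.18 / 10,000 − 1 = 0.059318 = 5.93%.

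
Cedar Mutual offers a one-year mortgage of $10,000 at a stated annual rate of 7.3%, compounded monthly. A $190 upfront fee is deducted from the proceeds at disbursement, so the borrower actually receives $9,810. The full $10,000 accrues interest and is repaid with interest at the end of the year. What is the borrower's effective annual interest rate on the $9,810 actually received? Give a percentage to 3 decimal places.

9.632%

Amount owed after one year: 10,000 × (1 + 0.073/12)^12 = 10,000 × 1.075493 = $10,754.93.
Effective rate on net proceeds: 10,754.93 / 9,810 − 1 = 0.096323 = 9.632%.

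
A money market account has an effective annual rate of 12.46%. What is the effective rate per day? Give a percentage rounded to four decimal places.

0.0322%

The per-day rate i satisfies (1 + i)^365 = 1 + 0.1246.
i = 1.1246^(1/365) − 1 = 0.0003218 = 0.0322%.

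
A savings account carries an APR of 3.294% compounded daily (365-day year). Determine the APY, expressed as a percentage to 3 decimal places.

3.349%

EAR = (1 + 0.03294/365)^365 − 1.
= (1 + 0.000090)^365 − 1 = 1.033487 − 1 = 3.349%.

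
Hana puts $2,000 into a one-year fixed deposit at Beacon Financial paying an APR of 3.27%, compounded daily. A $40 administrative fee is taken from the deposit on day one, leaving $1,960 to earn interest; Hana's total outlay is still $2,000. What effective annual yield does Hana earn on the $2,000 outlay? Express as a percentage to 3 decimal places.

1.257%

Value after one year: 1,960 × (1 + 0.0327/365)^365 = 1,960 × 1.033239 = $2,025.15.
Effective yield on the $2,000 outlay: 2,025.15 / 2,000 − 1 = 0.012574 = 1.257%.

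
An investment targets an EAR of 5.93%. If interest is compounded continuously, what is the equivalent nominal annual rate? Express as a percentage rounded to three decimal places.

5.761%

Continuous: nominal r satisfies e^r − 1 = 0.0593.
r = ln(1 + 0.0593) = ln(1.0593) = 0.057608 = 5.761%.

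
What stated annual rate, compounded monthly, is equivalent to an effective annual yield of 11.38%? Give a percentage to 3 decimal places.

10.826%

(1 + r/12)^12 − 1 = 0.1138, so 1 + r/12 = 1.1138^(1/12).
r/12 = 0.009022, so r = 0.108263 = 10.826%.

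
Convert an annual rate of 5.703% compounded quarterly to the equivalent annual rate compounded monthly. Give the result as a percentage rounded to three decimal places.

5.676%

EAR = (1 + 0.05703/4)^4 − 1 = 0.058261.
Solve (1 + r/12)^12 = 1.058261: r/12 = 1.058261^(1/12) − 1 = 0.004730, so r = 0.056761 = 5.676%.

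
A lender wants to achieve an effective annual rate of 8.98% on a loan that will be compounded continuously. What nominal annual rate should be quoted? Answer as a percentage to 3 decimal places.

Continuous: nominal r satisfies e^r − 1 = 0.0898.
r = ln(1 + 0.0898) = ln(1.0898) = 0.085994 = 8.599%.

8.599%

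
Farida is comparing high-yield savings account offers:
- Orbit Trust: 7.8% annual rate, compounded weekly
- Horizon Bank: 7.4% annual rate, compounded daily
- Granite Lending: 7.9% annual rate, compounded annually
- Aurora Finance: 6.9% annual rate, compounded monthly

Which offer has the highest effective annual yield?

Orbit Trust: (1 + 0.078/52)^52 − 1 = 8.106%
Horizon Bank: (1 + 0.074/365)^365 − 1 = 7.680%
Granite Lending: compounded annually, EAR = 7.900%
Aurora Finance: (1 + 0.069/12)^12 − 1 = 7.122%
The highest effective annual rate is Orbit Trust at 8.106%.

Orbit Trust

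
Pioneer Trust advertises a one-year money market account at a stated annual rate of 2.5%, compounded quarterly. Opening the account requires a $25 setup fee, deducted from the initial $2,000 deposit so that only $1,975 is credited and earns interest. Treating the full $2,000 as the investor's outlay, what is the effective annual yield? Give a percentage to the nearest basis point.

1.24%

Value after one year: 1,975 × (1 + 0.025/4)^4 = 1,975 × 1.025235 = $2,024.84.
Effective yield on the $2,000 outlay: 2,024.84 / 2,000 − 1 = 0.012420 = 1.24%.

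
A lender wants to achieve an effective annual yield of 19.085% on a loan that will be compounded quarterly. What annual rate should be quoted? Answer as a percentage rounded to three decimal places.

17.854%

(1 + r/4)^4 − 1 = 0.19085, so 1 + r/4 = 1.19085^(1/4).
r/4 = 0.044634, so r = 0.178537 = 17.854%.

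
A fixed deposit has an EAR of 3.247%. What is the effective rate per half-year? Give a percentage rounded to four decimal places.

The per-half-year rate i satisfies (1 + i)^2 = 1 + 0.03247.
i = 1.03247^(1/2) − 1 = 0.0161053 = 1.6105%.

1.6105%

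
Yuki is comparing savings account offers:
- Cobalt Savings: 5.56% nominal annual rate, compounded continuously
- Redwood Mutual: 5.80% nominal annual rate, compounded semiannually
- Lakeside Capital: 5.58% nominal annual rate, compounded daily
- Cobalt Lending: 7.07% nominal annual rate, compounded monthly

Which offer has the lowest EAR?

Cobalt Savings: e^0.0556 − 1 = 5.717%
Redwood Mutual: (1 + 0.0580/2)^2 − 1 = 5.884%
Lakeside Capital: (1 + 0.0558/365)^365 − 1 = 5.738%
Cobalt Lending: (1 + 0.0707/12)^12 − 1 = 7.304%
The lowest effective annual rate is Cobalt Savings at 5.717%.

Cobalt Savings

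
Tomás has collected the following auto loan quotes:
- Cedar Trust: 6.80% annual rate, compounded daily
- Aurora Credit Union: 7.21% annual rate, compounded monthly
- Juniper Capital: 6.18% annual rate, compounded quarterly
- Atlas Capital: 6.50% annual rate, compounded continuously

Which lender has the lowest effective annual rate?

Cedar Trust: (1 + 0.0680/365)^365 − 1 = 7.036%
Aurora Credit Union: (1 + 0.0721/12)^12 − 1 = 7.453%
Juniper Capital: (1 + 0.0618/4)^4 − 1 = 6.325%
Atlas Capital: e^0.0650 − 1 = 6.716%
The lowest effective annual rate is Juniper Capital at 6.325%.

Juniper Capital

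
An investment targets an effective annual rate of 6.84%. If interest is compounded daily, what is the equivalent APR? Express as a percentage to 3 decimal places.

6.617%

(1 + r/365)^365 − 1 = 0.0684, so 1 + r/365 = 1.0684^(1/365).
r/365 = 0.000181, so r = 0.066168 = 6.617%.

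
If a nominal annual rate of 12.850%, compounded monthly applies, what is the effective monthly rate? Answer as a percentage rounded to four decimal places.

With a nominal annual rate compounded monthly, the periodic rate is the nominal rate divided by 12.
i = 0.12850 / 12 = 0.0107083 = 1.0708%.

1.0708%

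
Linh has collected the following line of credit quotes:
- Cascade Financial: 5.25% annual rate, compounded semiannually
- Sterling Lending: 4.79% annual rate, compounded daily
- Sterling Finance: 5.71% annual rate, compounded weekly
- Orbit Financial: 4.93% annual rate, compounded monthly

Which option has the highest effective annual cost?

Sterling Finance

Cascade Financial: (1 + 0.0525/2)^2 − 1 = 5.319%
Sterling Lending: (1 + 0.0479/365)^365 − 1 = 4.906%
Sterling Finance: (1 + 0.0571/52)^52 − 1 = 5.873%
Orbit Financial: (1 + 0.0493/12)^12 − 1 = 5.043%
The highest effective annual rate is Sterling Finance at 5.873%.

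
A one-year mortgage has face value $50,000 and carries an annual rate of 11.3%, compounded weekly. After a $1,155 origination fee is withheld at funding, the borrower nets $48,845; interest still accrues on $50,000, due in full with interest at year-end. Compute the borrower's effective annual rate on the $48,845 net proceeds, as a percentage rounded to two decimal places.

Amount owed after one year: 50,000 × (1 + 0.113/52)^52 = 50,000 × 1.119495 = $55,974.73.
Effective rate on net proceeds: 55,974.73 / 48,845 − 1 = 0.145966 = 14.60%.

14.60%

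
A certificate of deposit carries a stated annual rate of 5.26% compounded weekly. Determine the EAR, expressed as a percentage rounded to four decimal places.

5.3980%

EAR = (1 + 0.0526/52)^52 − 1.
= (1 + 0.001012)^52 − 1 = 1.053980 − 1 = 5.3980%.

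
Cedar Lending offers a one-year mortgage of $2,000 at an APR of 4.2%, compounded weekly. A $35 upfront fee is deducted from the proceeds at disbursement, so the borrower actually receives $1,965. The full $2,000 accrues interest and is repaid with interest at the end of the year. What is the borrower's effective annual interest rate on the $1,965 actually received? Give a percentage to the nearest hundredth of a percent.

Amount owed after one year: 2,000 × (1 + 0.042/52)^52 = 2,000 × 1.042877 = $2,085.75.
Effective rate on net proceeds: 2,085.75 / 1,965 − 1 = 0.061452 = 6.15%.

6.15%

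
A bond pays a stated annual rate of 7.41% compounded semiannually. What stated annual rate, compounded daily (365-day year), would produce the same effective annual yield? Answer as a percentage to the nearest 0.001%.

7.277%

EAR = (1 + 0.0741/2)^2 − 1 = 0.075473.
Solve (1 + r/365)^365 = 1.075473: r/365 = 1.075473^(1/365) − 1 = 0.000199, so r = 0.072768 = 7.277%.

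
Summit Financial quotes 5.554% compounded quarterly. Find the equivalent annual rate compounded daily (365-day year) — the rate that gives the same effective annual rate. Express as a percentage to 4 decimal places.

5.5162%

EAR = (1 + 0.05554/4)^4 − 1 = 0.056708.
Solve (1 + r/365)^365 = 1.056708: r/365 = 1.056708^(1/365) − 1 = 0.000151, so r = 0.055162 = 5.5162%.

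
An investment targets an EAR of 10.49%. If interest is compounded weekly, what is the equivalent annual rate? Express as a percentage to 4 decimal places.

(1 + r/52)^52 − 1 = 0.1049, so 1 + r/52 = 1.1049^(1/52).
r/52 = 0.001920, so r = 0.099851 = 9.9851%.

9.9851%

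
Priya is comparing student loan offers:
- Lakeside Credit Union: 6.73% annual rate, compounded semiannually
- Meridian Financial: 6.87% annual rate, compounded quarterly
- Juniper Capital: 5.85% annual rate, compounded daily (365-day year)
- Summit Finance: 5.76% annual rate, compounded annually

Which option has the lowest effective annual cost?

Lakeside Credit Union: (1 + 0.0673/2)^2 − 1 = 6.843%
Meridian Financial: (1 + 0.0687/4)^4 − 1 = 7.049%
Juniper Capital: (1 + 0.0585/365)^365 − 1 = 6.024%
Summit Finance: compounded annually, EAR = 5.760%
The lowest effective annual rate is Summit Finance at 5.760%.

Summit Finance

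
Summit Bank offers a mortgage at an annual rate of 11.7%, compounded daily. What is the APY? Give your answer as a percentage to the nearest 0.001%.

12.410%

EAR = (1 + 0.117/365)^365 − 1.
= 1.124098 − 1 = 12.410%.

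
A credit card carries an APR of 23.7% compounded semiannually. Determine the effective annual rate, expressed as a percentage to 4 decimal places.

25.1042%

EAR = (1 + 0.237/2)^2 − 1.
= (1 + 0.118500)^2 − 1 = 1.251042 − 1 = 25.1042%.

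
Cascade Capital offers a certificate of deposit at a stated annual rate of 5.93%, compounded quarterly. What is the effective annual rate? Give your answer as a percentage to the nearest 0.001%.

6.063%

EAR = (1 + 0.0593/4)^4 − 1.
= (1 + 0.014825)^4 − 1 = 1.060632 − 1 = 6.063%.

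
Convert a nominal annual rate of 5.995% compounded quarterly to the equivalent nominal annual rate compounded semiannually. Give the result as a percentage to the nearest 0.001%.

6.040%

EAR = (1 + 0.05995/4)^4 − 1 = 0.061311.
Solve (1 + r/2)^2 = 1.061311: r/2 = 1.061311^(1/2) − 1 = 0.030200, so r = 0.060399 = 6.040%.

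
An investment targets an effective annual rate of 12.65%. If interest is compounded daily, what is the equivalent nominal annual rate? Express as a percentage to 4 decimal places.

11.9135%

(1 + r/365)^365 − 1 = 0.1265, so 1 + r/365 = 1.1265^(1/365).
r/365 = 0.000326, so r = 0.119135 = 11.9135%.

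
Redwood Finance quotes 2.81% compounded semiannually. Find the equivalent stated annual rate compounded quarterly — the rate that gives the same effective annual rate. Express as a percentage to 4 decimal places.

EAR = (1 + 0.0281/2)^2 − 1 = 0.028297.
Solve (1 + r/4)^4 = 1.028297: r/4 = 1.028297^(1/4) − 1 = 0.007000, so r = 0.028002 = 2.8002%.

2.8002%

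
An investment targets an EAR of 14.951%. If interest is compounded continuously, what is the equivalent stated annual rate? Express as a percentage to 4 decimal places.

Continuous: nominal r satisfies e^r − 1 = 0.14951.
r = ln(1 + 0.14951) = ln(1.14951) = 0.139336 = 13.9336%.

13.9336%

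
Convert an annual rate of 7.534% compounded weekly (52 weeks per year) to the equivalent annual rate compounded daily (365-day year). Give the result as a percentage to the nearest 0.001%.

7.529%

EAR = (1 + 0.07534/52)^52 − 1 = 0.078192.
Solve (1 + r/365)^365 = 1.078192: r/365 = 1.078192^(1/365) − 1 = 0.000206, so r = 0.075293 = 7.529%.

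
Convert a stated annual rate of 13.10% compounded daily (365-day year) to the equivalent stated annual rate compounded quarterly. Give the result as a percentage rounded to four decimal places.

EAR = (1 + 0.1310/365)^365 − 1 = 0.139941.
Solve (1 + r/4)^4 = 1.139941: r/4 = 1.139941^(1/4) − 1 = 0.033286, so r = 0.133144 = 13.3144%.

13.3144%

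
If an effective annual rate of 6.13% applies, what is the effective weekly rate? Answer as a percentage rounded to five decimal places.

0.11448%

The per-week rate i satisfies (1 + i)^52 = 1 + 0.0613.
i = 1.0613^(1/52) − 1 = 0.0011448 = 0.11448%.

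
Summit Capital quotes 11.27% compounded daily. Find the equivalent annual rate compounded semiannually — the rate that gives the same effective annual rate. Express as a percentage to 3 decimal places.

11.592%

EAR = (1 + 0.1127/365)^365 − 1 = 0.119277.
Solve (1 + r/2)^2 = 1.119277: r/2 = 1.119277^(1/2) − 1 = 0.057959, so r = 0.115917 = 11.592%.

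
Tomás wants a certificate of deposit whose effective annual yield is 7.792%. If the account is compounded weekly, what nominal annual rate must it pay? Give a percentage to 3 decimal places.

7.509%

(1 + r/52)^52 − 1 = 0.07792, so 1 + r/52 = 1.07792^(1/52).
r/52 = 0.001444, so r = 0.075087 = 7.509%.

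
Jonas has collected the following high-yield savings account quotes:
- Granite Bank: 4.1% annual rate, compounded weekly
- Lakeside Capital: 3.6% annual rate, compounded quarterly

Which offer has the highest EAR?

Granite Bank

Granite Bank: (1 + 0.041/52)^52 − 1 = 4.184%
Lakeside Capital: (1 + 0.036/4)^4 − 1 = 3.649%
The highest effective annual rate is Granite Bank at 4.184%.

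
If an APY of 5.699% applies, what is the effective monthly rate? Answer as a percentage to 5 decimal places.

The per-month rate i satisfies (1 + i)^12 = 1 + 0.05699.
i = 1.05699^(1/12) − 1 = 0.0046295 = 0.46295%.

0.46295%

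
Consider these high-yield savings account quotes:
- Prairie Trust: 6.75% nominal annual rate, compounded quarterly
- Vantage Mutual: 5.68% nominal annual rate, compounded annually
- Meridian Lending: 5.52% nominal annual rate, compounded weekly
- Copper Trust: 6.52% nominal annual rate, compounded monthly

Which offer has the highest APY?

Prairie Trust

Prairie Trust: (1 + 0.0675/4)^4 − 1 = 6.923%
Vantage Mutual: compounded annually, EAR = 5.680%
Meridian Lending: (1 + 0.0552/52)^52 − 1 = 5.672%
Copper Trust: (1 + 0.0652/12)^12 − 1 = 6.718%
The highest effective annual rate is Prairie Trust at 6.923%.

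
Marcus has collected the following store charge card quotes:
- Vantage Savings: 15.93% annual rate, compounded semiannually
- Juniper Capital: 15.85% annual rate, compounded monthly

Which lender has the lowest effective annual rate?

Vantage Savings: (1 + 0.1593/2)^2 − 1 = 16.564%
Juniper Capital: (1 + 0.1585/12)^12 − 1 = 17.054%
The lowest effective annual rate is Vantage Savings at 16.564%.

Vantage Savings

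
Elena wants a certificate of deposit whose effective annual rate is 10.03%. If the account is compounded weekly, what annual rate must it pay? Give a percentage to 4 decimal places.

9.5671%

(1 + r/52)^52 − 1 = 0.1003, so 1 + r/52 = 1.1003^(1/52).
r/52 = 0.001840, so r = 0.095671 = 9.5671%.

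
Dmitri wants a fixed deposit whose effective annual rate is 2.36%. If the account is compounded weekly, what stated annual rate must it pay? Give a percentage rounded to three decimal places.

(1 + r/52)^52 − 1 = 0.0236, so 1 + r/52 = 1.0236^(1/52).
r/52 = 0.000449, so r = 0.023331 = 2.333%.

2.333%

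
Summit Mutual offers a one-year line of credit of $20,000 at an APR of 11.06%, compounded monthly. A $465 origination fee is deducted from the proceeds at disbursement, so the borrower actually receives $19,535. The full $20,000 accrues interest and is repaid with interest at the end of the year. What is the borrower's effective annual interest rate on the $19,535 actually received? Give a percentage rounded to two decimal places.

Amount owed after one year: 20,000 × (1 + 0.1106/12)^12 = 20,000 × 1.116382 = $22,327.65.
Effective rate on net proceeds: 22,327.65 / 19,535 − 1 = 0.142956 = 14.30%.

14.30%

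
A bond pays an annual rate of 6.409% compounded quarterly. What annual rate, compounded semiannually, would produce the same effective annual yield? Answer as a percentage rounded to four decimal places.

EAR = (1 + 0.06409/4)^4 − 1 = 0.065647.
Solve (1 + r/2)^2 = 1.065647: r/2 = 1.065647^(1/2) − 1 = 0.032302, so r = 0.064603 = 6.4603%.

6.4603%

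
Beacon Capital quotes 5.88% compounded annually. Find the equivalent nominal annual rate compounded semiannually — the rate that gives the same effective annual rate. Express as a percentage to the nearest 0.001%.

Compounded annually, EAR = nominal = 0.058800.
Solve (1 + r/2)^2 = 1.058800: r/2 = 1.058800^(1/2) − 1 = 0.028980, so r = 0.057960 = 5.796%.

5.796%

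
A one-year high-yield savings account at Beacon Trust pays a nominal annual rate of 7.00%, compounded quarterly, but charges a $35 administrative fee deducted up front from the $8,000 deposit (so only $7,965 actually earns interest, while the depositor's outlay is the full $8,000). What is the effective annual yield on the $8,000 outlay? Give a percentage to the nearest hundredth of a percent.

6.72%

Value after one year: 7,965 × (1 + 0.0700/4)^4 = 7,965 × 1.071859 = $8,537.36.
Effective yield on the $8,000 outlay: 8,537.36 / 8,000 − 1 = 0.067170 = 6.72%.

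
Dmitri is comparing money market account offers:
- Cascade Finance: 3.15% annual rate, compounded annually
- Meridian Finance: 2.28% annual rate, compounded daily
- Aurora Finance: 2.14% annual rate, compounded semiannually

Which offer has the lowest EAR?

Aurora Finance

Cascade Finance: compounded annually, EAR = 3.150%
Meridian Finance: (1 + 0.0228/365)^365 − 1 = 2.306%
Aurora Finance: (1 + 0.0214/2)^2 − 1 = 2.151%
The lowest effective annual rate is Aurora Finance at 2.151%.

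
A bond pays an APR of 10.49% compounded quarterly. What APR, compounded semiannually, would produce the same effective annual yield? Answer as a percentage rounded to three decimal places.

EAR = (1 + 0.1049/4)^4 − 1 = 0.109099.
Solve (1 + r/2)^2 = 1.109099: r/2 = 1.109099^(1/2) − 1 = 0.053138, so r = 0.106276 = 10.628%.

10.628%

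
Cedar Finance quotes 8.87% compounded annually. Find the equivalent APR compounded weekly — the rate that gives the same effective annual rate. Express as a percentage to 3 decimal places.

8.505%

Compounded annually, EAR = nominal = 0.088700.
Solve (1 + r/52)^52 = 1.088700: r/52 = 1.088700^(1/52) − 1 = 0.001636, so r = 0.085054 = 8.505%.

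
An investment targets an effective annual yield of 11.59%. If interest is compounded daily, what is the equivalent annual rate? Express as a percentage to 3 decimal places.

(1 + r/365)^365 − 1 = 0.1159, so 1 + r/365 = 1.1159^(1/365).
r/365 = 0.000300, so r = 0.109678 = 10.968%.

10.968%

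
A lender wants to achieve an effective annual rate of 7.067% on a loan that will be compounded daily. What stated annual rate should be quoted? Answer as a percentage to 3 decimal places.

(1 + r/365)^365 − 1 = 0.07067, so 1 + r/365 = 1.07067^(1/365).
r/365 = 0.000187, so r = 0.068291 = 6.829%.

6.829%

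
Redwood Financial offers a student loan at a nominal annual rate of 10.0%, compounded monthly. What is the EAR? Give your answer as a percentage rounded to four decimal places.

EAR = (1 + 0.100/12)^12 − 1.
= (1 + 0.008333)^12 − 1 = 1.104713 − 1 = 10.4713%.

10.4713%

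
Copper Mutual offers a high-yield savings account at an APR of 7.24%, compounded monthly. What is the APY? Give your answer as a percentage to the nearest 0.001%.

7.485%

EAR = (1 + 0.0724/12)^12 − 1.
= 1.074851 − 1 = 7.485%.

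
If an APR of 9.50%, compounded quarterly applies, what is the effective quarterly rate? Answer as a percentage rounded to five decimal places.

2.37500%

With a nominal annual rate compounded quarterly, the periodic rate is the nominal rate divided by 4.
i = 0.0950 / 4 = 0.0237500 = 2.37500%.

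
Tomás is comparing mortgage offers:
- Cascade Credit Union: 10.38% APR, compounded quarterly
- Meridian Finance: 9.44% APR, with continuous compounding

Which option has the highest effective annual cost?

Cascade Credit Union: (1 + 0.1038/4)^4 − 1 = 10.791%
Meridian Finance: e^0.0944 − 1 = 9.900%
The highest effective annual rate is Cascade Credit Union at 10.791%.

Cascade Credit Union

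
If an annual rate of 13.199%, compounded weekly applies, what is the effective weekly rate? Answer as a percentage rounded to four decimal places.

0.2538%

With a nominal annual rate compounded weekly, the periodic rate is the nominal rate divided by 52.
i = 0.13199 / 52 = 0.0025383 = 0.2538%.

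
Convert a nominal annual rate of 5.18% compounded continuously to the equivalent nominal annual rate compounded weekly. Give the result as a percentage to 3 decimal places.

EAR under continuous compounding: e^0.0518 − 1 = 0.053165.
Solve (1 + r/52)^52 = 1.053165: r/52 = 1.053165^(1/52) − 1 = 0.000997, so r = 0.051826 = 5.183%.

5.183%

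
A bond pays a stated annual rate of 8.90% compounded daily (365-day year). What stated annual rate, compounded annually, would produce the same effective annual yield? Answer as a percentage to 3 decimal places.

9.307%

EAR = (1 + 0.0890/365)^365 − 1 = 0.093069.
Compounded annually, the equivalent nominal rate is the EAR itself: 9.307%.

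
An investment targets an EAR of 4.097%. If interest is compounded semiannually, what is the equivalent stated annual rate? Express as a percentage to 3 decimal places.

(1 + r/2)^2 − 1 = 0.04097, so 1 + r/2 = 1.04097^(1/2).
r/2 = 0.020279, so r = 0.040559 = 4.056%.

4.056%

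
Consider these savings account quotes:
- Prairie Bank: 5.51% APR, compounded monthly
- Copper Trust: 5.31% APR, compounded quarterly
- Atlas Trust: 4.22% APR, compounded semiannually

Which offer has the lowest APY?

Atlas Trust

Prairie Bank: (1 + 0.0551/12)^12 − 1 = 5.651%
Copper Trust: (1 + 0.0531/4)^4 − 1 = 5.417%
Atlas Trust: (1 + 0.0422/2)^2 − 1 = 4.265%
The lowest effective annual rate is Atlas Trust at 4.265%.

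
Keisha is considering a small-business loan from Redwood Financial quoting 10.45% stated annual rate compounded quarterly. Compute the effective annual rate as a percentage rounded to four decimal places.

EAR = (1 + 0.1045/4)^4 − 1.
= 1.108667 − 1 = 10.8667%.

10.8667%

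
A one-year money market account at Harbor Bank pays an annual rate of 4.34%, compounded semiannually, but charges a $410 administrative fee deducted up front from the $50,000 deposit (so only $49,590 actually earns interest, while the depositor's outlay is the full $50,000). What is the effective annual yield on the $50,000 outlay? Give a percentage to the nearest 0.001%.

Value after one year: 49,590 × (1 + 0.0434/2)^2 = 49,590 × 1.043871 = $51,765.56.
Effective yield on the $50,000 outlay: 51,765.56 / 50,000 − 1 = 0.035311 = 3.531%.

3.531%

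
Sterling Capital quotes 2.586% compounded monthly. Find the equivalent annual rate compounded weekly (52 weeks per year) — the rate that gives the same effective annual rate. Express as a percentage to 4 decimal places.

EAR = (1 + 0.02586/12)^12 − 1 = 0.026169.
Solve (1 + r/52)^52 = 1.026169: r/52 = 1.026169^(1/52) − 1 = 0.000497, so r = 0.025839 = 2.5839%.

2.5839%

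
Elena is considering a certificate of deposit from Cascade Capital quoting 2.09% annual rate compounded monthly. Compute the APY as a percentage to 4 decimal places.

EAR = (1 + 0.0209/12)^12 − 1.
= 1.021101 − 1 = 2.1101%.

2.1101%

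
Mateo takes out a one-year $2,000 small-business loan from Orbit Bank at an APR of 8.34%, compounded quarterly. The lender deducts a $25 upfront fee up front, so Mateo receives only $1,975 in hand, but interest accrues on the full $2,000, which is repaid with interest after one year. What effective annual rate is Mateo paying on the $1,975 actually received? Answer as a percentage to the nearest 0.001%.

9.979%

Amount owed after one year: 2,000 × (1 + 0.0834/4)^4 = 2,000 × 1.086045 = $2,172.09.
Effective rate on net proceeds: 2,172.09 / 1,975 − 1 = 0.099792 = 9.979%.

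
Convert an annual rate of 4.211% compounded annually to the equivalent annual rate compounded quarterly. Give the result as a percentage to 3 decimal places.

4.146%

Compounded annually, EAR = nominal = 0.042110.
Solve (1 + r/4)^4 = 1.042110: r/4 = 1.042110^(1/4) − 1 = 0.010365, so r = 0.041461 = 4.146%.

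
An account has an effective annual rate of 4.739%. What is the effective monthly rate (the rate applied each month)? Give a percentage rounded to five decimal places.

0.38659%

The per-month rate i satisfies (1 + i)^12 = 1 + 0.04739.
i = 1.04739^(1/12) − 1 = 0.0038659 = 0.38659%.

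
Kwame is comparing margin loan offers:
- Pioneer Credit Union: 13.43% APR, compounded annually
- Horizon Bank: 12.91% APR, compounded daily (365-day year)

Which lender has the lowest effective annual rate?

Pioneer Credit Union

Pioneer Credit Union: compounded annually, EAR = 13.430%
Horizon Bank: (1 + 0.1291/365)^365 − 1 = 13.778%
The lowest effective annual rate is Pioneer Credit Union at 13.430%.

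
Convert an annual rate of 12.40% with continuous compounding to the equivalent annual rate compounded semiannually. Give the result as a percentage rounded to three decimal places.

12.792%

EAR under continuous compounding: e^0.1240 − 1 = 0.132016.
Solve (1 + r/2)^2 = 1.132016: r/2 = 1.132016^(1/2) − 1 = 0.063962, so r = 0.127925 = 12.792%.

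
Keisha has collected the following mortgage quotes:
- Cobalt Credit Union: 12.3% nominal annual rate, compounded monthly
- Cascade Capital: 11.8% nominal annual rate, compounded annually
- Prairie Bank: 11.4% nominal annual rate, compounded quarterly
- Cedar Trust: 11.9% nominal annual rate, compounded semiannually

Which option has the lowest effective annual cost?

Cascade Capital

Cobalt Credit Union: (1 + 0.123/12)^12 − 1 = 13.018%
Cascade Capital: compounded annually, EAR = 11.800%
Prairie Bank: (1 + 0.114/4)^4 − 1 = 11.897%
Cedar Trust: (1 + 0.119/2)^2 − 1 = 12.254%
The lowest effective annual rate is Cascade Capital at 11.800%.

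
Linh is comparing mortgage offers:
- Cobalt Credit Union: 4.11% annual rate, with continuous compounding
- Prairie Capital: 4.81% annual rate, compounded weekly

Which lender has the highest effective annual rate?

Prairie Capital

Cobalt Credit Union: e^0.0411 − 1 = 4.196%
Prairie Capital: (1 + 0.0481/52)^52 − 1 = 4.925%
The highest effective annual rate is Prairie Capital at 4.925%.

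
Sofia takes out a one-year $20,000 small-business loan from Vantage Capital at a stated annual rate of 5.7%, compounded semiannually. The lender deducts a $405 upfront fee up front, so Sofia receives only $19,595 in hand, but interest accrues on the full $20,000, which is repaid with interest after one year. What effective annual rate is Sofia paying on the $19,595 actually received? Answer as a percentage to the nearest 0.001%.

7.968%

Amount owed after one year: 20,000 × (1 + 0.057/2)^2 = 20,000 × 1.057812 = $21,156.24.
Effective rate on net proceeds: 21,156.24 / 19,595 − 1 = 0.079676 = 7.968%.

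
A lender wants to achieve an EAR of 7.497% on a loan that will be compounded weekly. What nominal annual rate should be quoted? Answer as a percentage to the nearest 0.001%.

7.234%

(1 + r/52)^52 − 1 = 0.07497, so 1 + r/52 = 1.07497^(1/52).
r/52 = 0.001391, so r = 0.072343 = 7.234%.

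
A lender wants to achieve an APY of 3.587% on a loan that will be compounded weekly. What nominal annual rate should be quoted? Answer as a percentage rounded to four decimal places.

3.5254%

(1 + r/52)^52 − 1 = 0.03587, so 1 + r/52 = 1.03587^(1/52).
r/52 = 0.000678, so r = 0.035254 = 3.5254%.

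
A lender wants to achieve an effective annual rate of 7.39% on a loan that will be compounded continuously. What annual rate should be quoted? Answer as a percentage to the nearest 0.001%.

7.130%

Continuous: nominal r satisfies e^r − 1 = 0.0739.
r = ln(1 + 0.0739) = ln(1.0739) = 0.071297 = 7.130%.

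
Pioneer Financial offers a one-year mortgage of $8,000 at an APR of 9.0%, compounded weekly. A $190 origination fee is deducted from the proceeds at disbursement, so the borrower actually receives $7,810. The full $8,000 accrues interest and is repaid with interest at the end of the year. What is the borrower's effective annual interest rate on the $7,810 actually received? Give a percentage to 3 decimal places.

Amount owed after one year: 8,000 × (1 + 0.090/52)^52 = 8,000 × 1.094089 = $8,752.71.
Effective rate on net proceeds: 8,752.71 / 7,810 − 1 = 0.120706 = 12.071%.

12.071%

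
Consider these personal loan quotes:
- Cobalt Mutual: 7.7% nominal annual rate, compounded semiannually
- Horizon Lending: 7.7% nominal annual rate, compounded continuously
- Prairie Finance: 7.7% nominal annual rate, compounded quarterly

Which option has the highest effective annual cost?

Horizon Lending

Cobalt Mutual: (1 + 0.077/2)^2 − 1 = 7.848%
Horizon Lending: e^0.077 − 1 = 8.004%
Prairie Finance: (1 + 0.077/4)^4 − 1 = 7.925%
The highest effective annual rate is Horizon Lending at 8.004%.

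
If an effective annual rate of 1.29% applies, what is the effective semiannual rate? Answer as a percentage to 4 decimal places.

The per-half-year rate i satisfies (1 + i)^2 = 1 + 0.0129.
i = 1.0129^(1/2) − 1 = 0.0064293 = 0.6429%.

0.6429%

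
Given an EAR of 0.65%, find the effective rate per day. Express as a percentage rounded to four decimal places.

0.0018%

The per-day rate i satisfies (1 + i)^365 = 1 + 0.0065.
i = 1.0065^(1/365) − 1 = 0.0000178 = 0.0018%.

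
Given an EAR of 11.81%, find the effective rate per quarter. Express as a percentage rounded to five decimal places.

The per-quarter rate i satisfies (1 + i)^4 = 1 + 0.1181.
i = 1.1181^(1/4) − 1 = 0.0283008 = 2.83008%.

2.83008%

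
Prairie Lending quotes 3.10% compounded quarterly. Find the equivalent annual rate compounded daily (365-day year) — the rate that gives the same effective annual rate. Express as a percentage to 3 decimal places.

EAR = (1 + 0.0310/4)^4 − 1 = 0.031362.
Solve (1 + r/365)^365 = 1.031362: r/365 = 1.031362^(1/365) − 1 = 0.000085, so r = 0.030882 = 3.088%.

3.088%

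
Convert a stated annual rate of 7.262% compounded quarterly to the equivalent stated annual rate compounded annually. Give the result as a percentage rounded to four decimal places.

7.4622%

EAR = (1 + 0.07262/4)^4 − 1 = 0.074622.
Compounded annually, the equivalent nominal rate is the EAR itself: 7.4622%.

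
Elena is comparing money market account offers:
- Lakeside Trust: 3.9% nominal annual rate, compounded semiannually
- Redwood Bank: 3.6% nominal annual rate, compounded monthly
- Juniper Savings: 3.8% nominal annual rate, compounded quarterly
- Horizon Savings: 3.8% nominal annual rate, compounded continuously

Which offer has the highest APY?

Lakeside Trust

Lakeside Trust: (1 + 0.039/2)^2 − 1 = 3.938%
Redwood Bank: (1 + 0.036/12)^12 − 1 = 3.660%
Juniper Savings: (1 + 0.038/4)^4 − 1 = 3.854%
Horizon Savings: e^0.038 − 1 = 3.873%
The highest effective annual rate is Lakeside Trust at 3.938%.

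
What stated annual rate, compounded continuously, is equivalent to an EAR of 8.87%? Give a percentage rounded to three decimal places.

Continuous: nominal r satisfies e^r − 1 = 0.0887.
r = ln(1 + 0.0887) = ln(1.0887) = 0.084984 = 8.498%.

8.498%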